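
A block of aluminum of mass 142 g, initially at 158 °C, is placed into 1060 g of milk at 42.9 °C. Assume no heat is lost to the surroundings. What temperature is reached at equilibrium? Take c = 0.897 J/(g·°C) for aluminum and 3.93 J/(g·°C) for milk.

T_f ≈ 46.3 °C

Let T be the final temperature. ΣQ_i = 0:
142×0.897×(T − 158) + 1060×3.93×(T − 42.9) = 0
127.37(T − 158) + 4165.8(T − 42.9) = 0
(127.37 + 4165.8) T = 127.37×158 + 4165.8×42.9
T = 198838 / 4293.2 = 46.3 °C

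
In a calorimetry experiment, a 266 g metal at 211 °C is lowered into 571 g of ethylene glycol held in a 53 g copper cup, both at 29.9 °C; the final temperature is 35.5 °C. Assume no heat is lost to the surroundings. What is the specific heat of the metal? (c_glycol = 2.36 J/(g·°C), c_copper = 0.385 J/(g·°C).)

c ≈ 0.164 J/(g·°C)

Taking heat into each body as positive, Σ m c ΔT = 0:
266×c×(35.5 − 211) + 571×2.36×(35.5 − 29.9) + 53×0.385×(35.5 − 29.9) = 0
-46683 c = -7660.6
c = -7660.6/-46683 ≈ 0.1641 J/(g·°C)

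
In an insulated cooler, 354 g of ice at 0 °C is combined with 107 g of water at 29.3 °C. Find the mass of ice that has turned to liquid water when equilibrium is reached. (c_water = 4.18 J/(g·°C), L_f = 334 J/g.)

Water can give up m c ΔT = 107·4.18·29.3 = 13105 J before reaching 0 °C.
Melting all 354 g of ice would need 354·334 = 118236 J.
13105 J < 118236 J, so only part of the ice melts and the system sits at 0 °C.
Mass melted = 13105/334 ≈ 39.24 g.

m_melted ≈ 39.2 g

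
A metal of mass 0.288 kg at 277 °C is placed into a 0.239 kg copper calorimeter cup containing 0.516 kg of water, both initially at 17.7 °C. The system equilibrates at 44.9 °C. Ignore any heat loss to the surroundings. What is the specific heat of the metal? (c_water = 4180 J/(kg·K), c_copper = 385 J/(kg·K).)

Setting the total heat transfer to zero:
0.288×c×(44.9 − 277) + 0.516×4180×(44.9 − 17.7) + 0.239×385×(44.9 − 17.7) = 0
-66.84 c = -61170
c = -61170/-66.84 ≈ 915.1 J/(kg·K)

c ≈ 915 J/(kg·K)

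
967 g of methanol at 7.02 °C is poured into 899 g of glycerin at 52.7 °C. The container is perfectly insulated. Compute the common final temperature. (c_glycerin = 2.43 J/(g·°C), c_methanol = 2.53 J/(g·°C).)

T_f ≈ 28.6 °C

Setting the total heat transfer to zero:
899×2.43×(T − 52.7) + 967×2.53×(T − 7.02) = 0
4631.1 T = 132301
T = 132301/4631.1 ≈ 28.57 °C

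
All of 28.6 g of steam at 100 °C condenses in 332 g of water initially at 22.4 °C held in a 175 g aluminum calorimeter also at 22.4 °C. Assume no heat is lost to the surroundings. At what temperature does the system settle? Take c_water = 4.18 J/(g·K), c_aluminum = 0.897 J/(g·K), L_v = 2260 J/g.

Heat gained plus heat lost sum to zero:
steam→water at 100 °C releases m L_v = 28.6·2260 = 64636; condensed water 100 °C→T: 119.55(T − 100); original water: 1387.8(T − 22.4); cup: 156.97(T − 22.4)
1664.3 T = 64636 + 11955 + 34602 = 111193
T ≈ 66.81 °C, under the boiling point, so the assumption holds.

T_f ≈ 66.8 °C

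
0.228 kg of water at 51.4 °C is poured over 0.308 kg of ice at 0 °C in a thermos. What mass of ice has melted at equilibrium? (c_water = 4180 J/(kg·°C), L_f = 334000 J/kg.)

m_melted ≈ 0.147 kg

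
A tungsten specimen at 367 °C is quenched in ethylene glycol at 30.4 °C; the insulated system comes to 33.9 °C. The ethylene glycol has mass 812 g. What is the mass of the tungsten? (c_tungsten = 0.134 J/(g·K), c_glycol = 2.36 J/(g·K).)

Taking heat into each body as positive, Σ m c ΔT = 0:
m×0.134×(33.9 − 367) + 812×2.36×(33.9 − 30.4) = 0
-44.64 m = -6707.1
m = -6707.1/-44.64 ≈ 150.3 g

m ≈ 150 g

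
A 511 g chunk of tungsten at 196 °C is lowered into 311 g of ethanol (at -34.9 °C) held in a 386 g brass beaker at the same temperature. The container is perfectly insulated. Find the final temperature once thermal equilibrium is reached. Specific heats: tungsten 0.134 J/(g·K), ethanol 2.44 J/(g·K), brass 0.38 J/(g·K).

Setting the total heat transfer to zero:
511×0.134×(T − 196) + 311×2.44×(T − (-34.9)) + 386×0.38×(T − (-34.9)) = 0
973.99 T = -18182
T ≈ -18.67 °C

T_f ≈ -18.7 °C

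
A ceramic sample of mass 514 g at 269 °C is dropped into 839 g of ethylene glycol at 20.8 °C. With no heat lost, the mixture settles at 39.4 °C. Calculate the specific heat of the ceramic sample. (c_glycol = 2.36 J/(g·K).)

c ≈ 0.312 J/(g·K)

m_s c (T_s − T_f) = m_glycol c_glycol (T_f − T_0):
514·c·(269 − 39.4) = 839·2.36·(39.4 − 20.8)
118014 c = 36829  ⇒  c ≈ 0.3121 J/(g·K)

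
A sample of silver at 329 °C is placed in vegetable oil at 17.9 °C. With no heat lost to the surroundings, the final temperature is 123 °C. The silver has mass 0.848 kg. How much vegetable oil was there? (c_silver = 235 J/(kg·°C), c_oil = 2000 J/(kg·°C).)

m ≈ 0.195 kg

Let T be the final temperature. ΣQ_i = 0:
0.848·235·(123 − 329) + m·2000·(123 − 17.9) = 0
210200 m = 41052
m = 41052/210200 ≈ 0.1953 kg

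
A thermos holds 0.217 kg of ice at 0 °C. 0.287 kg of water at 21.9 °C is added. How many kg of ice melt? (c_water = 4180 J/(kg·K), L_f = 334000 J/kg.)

Water can give up m c ΔT = 0.287·4180·21.9 = 26273 J before reaching 0 °C.
Fully melting the ice requires m_ice L_f = 0.217·334000 = 72478 J.
That's not enough to melt it all — equilibrium is at 0 °C with ice remaining.
m_melt = 26273 / L_f = 0.07866 kg.

m_melted ≈ 0.0787 kg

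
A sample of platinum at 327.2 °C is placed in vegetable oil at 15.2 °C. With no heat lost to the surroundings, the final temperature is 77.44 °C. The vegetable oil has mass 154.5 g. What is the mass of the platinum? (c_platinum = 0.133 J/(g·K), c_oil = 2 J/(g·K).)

Heat lost by the platinum = heat gained by the oil:
m×0.133×(327.2 − 77.44) = 154.5×2×(77.44 − 15.2)
33.22 m = 19232  ⇒  m ≈ 579 g

m ≈ 579 g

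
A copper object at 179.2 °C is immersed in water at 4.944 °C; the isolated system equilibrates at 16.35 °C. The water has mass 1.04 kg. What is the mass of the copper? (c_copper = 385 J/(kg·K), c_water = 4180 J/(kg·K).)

m ≈ 0.791 kg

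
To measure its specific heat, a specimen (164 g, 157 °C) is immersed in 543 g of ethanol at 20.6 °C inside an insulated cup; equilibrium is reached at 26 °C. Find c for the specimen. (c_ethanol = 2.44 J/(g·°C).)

Setting the total heat transfer to zero:
164·c·(26 − 157) + 543·2.44·(26 − 20.6) = 0
-21484 c = -7154.6
c = -7154.6/-21484 ≈ 0.333 J/(g·°C)

c ≈ 0.333 J/(g·°C)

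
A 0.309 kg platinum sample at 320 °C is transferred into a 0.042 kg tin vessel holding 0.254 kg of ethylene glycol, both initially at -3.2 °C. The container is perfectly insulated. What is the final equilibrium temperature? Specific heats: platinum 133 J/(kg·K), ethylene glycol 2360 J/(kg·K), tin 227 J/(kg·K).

T_f ≈ 17.2 °C

Let T be the final temperature. ΣQ_i = 0:
0.309*133*(T − 320) + 0.254*2360*(T − (-3.2)) + 0.042*227*(T − (-3.2)) = 0
(41.1 + 599.44 + 9.534) T = 41.1*320 + 599.44*(-3.2) + 9.534*(-3.2)
T = 11202 / 650.07 = 17.2 °C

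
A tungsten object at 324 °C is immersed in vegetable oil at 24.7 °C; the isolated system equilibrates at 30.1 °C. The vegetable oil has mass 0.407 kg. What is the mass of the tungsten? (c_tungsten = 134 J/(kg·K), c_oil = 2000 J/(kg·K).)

Setting the total heat transfer to zero:
m·134·(30.1 − 324) + 0.407·2000·(30.1 − 24.7) = 0
-39383 m = -4395.6
m = -4395.6/-39383 ≈ 0.1116 kg

m ≈ 0.112 kg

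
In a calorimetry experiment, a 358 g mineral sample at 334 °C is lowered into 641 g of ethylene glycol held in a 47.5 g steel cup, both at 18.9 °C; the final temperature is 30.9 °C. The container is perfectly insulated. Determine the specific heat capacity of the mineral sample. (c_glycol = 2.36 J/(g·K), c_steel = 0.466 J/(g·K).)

Heat gained plus heat lost sum to zero:
358·c·(30.9 − 334) + 641·2.36·(30.9 − 18.9) + 47.5·0.466·(30.9 − 18.9) = 0
-108510 c = -18419
c = -18419/-108510 ≈ 0.1697 J/(g·K)

c ≈ 0.17 J/(g·K)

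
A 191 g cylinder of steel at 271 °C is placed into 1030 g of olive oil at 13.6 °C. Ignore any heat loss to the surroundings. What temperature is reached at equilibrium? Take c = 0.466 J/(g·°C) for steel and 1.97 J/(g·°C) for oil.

T_f ≈ 24.4 °C

Heat lost by the steel equals heat gained by the oil:
191×0.466×(271 − T) = 1030×1.97×(T − 13.6)
89.01(271 − T) = 2029.1(T − 13.6)
2118.1 T = 51716  ⇒  T ≈ 24.42 °C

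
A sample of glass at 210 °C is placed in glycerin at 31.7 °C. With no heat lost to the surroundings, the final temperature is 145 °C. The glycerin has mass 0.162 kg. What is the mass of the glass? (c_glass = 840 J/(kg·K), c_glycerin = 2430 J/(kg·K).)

m ≈ 0.817 kg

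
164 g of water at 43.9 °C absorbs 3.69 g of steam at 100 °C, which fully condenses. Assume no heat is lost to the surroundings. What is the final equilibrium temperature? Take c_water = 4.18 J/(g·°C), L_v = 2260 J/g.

Energy conservation, ΣQ = 0:
condense steam: −3.69·2260 = −8339.4; condensate cools 100→T: 3.69·4.18·(T − 100) = 15.42(T − 100); original water: 685.52(T − 43.9)
700.94 T = 8339.4 + 1542.4 + 30094 = 39976
T ≈ 57.03 °C, under the boiling point, so the assumption holds.

T_f ≈ 57.0 °C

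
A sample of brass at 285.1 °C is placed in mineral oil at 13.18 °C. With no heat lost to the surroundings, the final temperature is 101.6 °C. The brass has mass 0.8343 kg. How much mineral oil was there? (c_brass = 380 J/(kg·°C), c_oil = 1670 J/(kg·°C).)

m ≈ 0.394 kg

Heat gained plus heat lost sum to zero:
0.8343·380·(101.6 − 285.1) + m·1670·(101.6 − 13.18) = 0
147661 m = 58176
m = 58176/147661 ≈ 0.394 kg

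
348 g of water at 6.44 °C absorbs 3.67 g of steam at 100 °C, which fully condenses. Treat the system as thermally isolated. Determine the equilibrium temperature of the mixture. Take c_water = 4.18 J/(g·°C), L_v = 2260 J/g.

T_f ≈ 13.1 °C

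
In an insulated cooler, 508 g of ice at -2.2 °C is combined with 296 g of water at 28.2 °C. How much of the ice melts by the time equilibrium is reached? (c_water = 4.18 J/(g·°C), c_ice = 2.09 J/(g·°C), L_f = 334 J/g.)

m_melted ≈ 97.5 g

Heat available from the water dropping to 0 °C: 296·4.18·28.2 = 34891 J.
Of that, 508·2.09·2.2 = 2335.8 J goes to bring the ice to 0 °C, leaving 32556 J.
To melt every bit of ice: 508·334 = 169672 J.
32556 J < 169672 J, so only part of the ice melts and the system sits at 0 °C.
m_melt = 32556 / L_f = 97.47 g.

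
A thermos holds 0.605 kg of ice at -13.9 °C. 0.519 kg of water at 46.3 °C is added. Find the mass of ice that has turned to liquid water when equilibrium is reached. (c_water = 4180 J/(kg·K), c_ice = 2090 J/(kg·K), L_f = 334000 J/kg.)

m_melted ≈ 0.248 kg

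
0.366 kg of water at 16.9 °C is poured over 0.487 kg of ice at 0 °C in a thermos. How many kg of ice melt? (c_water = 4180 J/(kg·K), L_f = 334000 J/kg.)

m_melted ≈ 0.0774 kg

Heat available from the water dropping to 0 °C: 0.366×4180×16.9 = 25855 J.
Melting all 0.487 kg of ice would need 0.487×334000 = 162658 J.
Since 25855 < 162658 J, not all the ice melts; equilibrium is at 0 °C.
Mass melted = 25855/334000 ≈ 0.07741 kg.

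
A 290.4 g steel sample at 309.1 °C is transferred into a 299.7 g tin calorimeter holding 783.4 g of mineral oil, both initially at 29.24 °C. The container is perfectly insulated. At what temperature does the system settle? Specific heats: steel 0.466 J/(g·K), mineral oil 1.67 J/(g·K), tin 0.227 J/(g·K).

T_f ≈ 54.3 °C

Heat gained plus heat lost sum to zero:
290.4·0.466·(T − 309.1) + 783.4·1.67·(T − 29.24) + 299.7·0.227·(T − 29.24) = 0
(135.33 + 1308.3 + 68.03) T = 135.33·309.1 + 1308.3·29.24 + 68.03·29.24
T = 82073 / 1511.6 = 54.3 °C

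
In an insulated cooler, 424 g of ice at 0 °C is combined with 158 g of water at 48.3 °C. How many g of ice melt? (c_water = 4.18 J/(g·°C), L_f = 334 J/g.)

m_melted ≈ 95.5 g

Cooling the water to 0 °C releases 158·4.18·48.3 = 31899 J.
Melting all 424 g of ice would need 424·334 = 141616 J.
31899 J < 141616 J, so only part of the ice melts and the system sits at 0 °C.
Mass melted = 31899/334 ≈ 95.51 g.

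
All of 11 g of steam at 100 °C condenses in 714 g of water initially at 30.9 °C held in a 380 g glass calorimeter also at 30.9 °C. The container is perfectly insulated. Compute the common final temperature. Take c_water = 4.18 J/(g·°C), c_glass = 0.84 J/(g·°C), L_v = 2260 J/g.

T_f ≈ 39.3 °C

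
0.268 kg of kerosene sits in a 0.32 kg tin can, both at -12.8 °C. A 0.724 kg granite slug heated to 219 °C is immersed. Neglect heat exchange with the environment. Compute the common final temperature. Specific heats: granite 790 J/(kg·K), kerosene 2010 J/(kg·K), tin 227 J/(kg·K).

T_f is the heat-capacity-weighted average of the initial temperatures:
T_f = (571.96*219 + 538.68*(-12.8) + 72.64*(-12.8)) / (571.96 + 538.68 + 72.64)
    = 117434 / 1183.3 ≈ 99.24 °C

T_f ≈ 99.2 °C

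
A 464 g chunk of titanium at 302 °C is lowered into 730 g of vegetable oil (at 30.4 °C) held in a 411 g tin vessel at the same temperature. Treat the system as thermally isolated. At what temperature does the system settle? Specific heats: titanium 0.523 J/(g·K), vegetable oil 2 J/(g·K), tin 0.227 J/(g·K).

Taking heat into each body as positive, Σ m c ΔT = 0:
464*0.523*(T − 302) + 730*2*(T − 30.4) + 411*0.227*(T − 30.4) = 0
242.67(T − 302) + 1460(T − 30.4) + 93.3(T − 30.4) = 0
(242.67 + 1460 + 93.3) T = 242.67*302 + 1460*30.4 + 93.3*30.4
T = 120507/1796 ≈ 67.10 °C

T_f ≈ 67.1 °C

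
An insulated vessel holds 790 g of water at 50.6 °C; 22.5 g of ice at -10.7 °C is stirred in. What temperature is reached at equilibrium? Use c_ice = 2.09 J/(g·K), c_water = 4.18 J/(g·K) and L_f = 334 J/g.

Taking heat into each body as positive, Σ m c ΔT = 0:
warm ice to 0 °C: 22.5×2.09×(0 − (-10.7)) = 503.17; fusion: m_ice L_f = 22.5×334 = 7515; meltwater 0→T: 22.5×4.18×T = 94.05 T; water cools: 790×4.18×(T − 50.6) = 3302.2(T − 50.6)
3396.2 T = 167091 − 8018.2 = 159073
T ≈ 46.84 °C (positive, so assuming full melt was valid).

T_f ≈ 46.8 °C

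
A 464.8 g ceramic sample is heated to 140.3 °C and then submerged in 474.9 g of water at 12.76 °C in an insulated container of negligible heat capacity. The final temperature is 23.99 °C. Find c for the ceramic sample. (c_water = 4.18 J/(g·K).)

c ≈ 0.412 J/(g·K)

Conservation of energy gives ΣQ = 0:
464.8·c·(23.99 − 140.3) + 474.9·4.18·(23.99 − 12.76) = 0
-54061 c = -22292
c = -22292/-54061 ≈ 0.4124 J/(g·K)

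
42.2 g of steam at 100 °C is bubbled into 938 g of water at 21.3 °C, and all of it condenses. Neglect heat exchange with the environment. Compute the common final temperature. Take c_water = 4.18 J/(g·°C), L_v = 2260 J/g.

Energy conservation, ΣQ = 0:
latent heat released on condensation: 42.2·2260 = 95372; condensed water 100 °C→T: 176.4(T − 100); original water: 3920.8(T − 21.3)
4097.2 T = 95372 + 17640 + 83514 = 196525
T ≈ 47.97 °C (< 100 °C, so full condensation is consistent).

T_f ≈ 48.0 °C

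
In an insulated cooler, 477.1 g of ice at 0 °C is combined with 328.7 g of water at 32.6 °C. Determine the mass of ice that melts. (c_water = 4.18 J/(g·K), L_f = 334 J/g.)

m_melted ≈ 134 g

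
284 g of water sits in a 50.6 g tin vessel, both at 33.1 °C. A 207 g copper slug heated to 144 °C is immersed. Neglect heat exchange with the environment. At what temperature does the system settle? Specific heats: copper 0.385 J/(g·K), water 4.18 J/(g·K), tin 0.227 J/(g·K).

T_f is the heat-capacity-weighted average of the initial temperatures:
T_f = (79.7×144 + 1187.1×33.1 + 11.49×33.1) / (79.7 + 1187.1 + 11.49)
    = 51150 / 1278.3 ≈ 40.01 °C

T_f ≈ 40.0 °C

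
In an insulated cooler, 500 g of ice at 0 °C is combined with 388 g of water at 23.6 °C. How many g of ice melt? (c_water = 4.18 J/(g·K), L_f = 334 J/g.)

m_melted ≈ 115 g

Water can give up m c ΔT = 388×4.18×23.6 = 38275 J before reaching 0 °C.
To melt every bit of ice: 500×334 = 167000 J.
That's not enough to melt it all — equilibrium is at 0 °C with ice remaining.
m_melted×334 = 38275  ⇒  m_melted ≈ 114.6 g.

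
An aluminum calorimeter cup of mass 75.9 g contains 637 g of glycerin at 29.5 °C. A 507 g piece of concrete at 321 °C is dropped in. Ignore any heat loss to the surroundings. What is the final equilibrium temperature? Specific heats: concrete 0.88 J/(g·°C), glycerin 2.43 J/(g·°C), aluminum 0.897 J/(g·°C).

Let T be the final temperature. ΣQ_i = 0:
507·0.88·(T − 321) + 637·2.43·(T − 29.5) + 75.9·0.897·(T − 29.5) = 0
446.16(T − 321) + 1547.9(T − 29.5) + 68.08(T − 29.5) = 0
(446.16 + 1547.9 + 68.08) T = 446.16·321 + 1547.9·29.5 + 68.08·29.5
T ≈ 92.57 °C

T_f ≈ 92.6 °C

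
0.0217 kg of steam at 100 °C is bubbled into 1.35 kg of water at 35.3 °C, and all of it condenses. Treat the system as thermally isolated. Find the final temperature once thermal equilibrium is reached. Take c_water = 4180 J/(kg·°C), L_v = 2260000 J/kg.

T_f ≈ 44.9 °C

Sum of m c ΔT and latent-heat terms is zero:
latent heat released on condensation: 0.0217·2260000 = 49042; condensate cools 100→T: 0.0217·4180·(T − 100) = 90.71(T − 100); original water: 5643(T − 35.3)
5733.7 T = 49042 + 9070.6 + 199198 = 257310
T ≈ 44.88 °C (< 100 °C, so full condensation is consistent).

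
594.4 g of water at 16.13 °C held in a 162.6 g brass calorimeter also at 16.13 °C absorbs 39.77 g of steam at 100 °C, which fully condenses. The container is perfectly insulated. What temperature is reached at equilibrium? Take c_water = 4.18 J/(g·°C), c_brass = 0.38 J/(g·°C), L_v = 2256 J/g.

Taking heat into each body as positive, Σ m c ΔT = 0:
condense steam: −39.77×2256 = −89721
  condensed water 100 °C→T: 166.24(T − 100)
  water warms: 594.4×4.18×(T − 16.13) = 2484.6(T − 16.13)
  brass cup: 162.6×0.38×(T − 16.13) = 61.79(T − 16.13)
2712.6 T = 89721 + 16624 + 41073 = 147418
T ≈ 54.35 °C (< 100 °C, so full condensation is consistent).

T_f ≈ 54.3 °C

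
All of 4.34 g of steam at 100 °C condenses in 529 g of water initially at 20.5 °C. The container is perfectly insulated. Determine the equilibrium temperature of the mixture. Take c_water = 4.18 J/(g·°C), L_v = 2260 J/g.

T_f ≈ 25.5 °C

Conservation of energy gives ΣQ = 0:
steam→water at 100 °C releases m L_v = 4.34×2260 = 9808.4
  condensate cools 100→T: 4.34×4.18×(T − 100) = 18.14(T − 100)
  original water: 2211.2(T − 20.5)
2229.4 T = 9808.4 + 1814.1 + 45330 = 56953
T ≈ 25.55 °C, under the boiling point, so the assumption holds.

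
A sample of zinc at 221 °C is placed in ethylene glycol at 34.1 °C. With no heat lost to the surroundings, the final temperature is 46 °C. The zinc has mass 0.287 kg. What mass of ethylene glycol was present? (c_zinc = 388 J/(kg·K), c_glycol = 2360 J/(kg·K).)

m ≈ 0.694 kg

|Q_zinc| = |Q_glycol|:
0.287×388×(221 − 46) = m×2360×(46 − 34.1)
28084 m = 19487  ⇒  m ≈ 0.6939 kg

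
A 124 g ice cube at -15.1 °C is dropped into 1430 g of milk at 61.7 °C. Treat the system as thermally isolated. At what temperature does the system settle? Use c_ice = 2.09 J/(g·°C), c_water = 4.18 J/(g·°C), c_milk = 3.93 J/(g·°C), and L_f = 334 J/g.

Let T be the final temperature. ΣQ_i = 0:
ice -15.1→0 °C: 124·2.09·15.1 = 3913.3
  fusion: m_ice L_f = 124·334 = 41416
  meltwater 0→T: 124·4.18·T = 518.32 T
  milk: 5619.9(T − 61.7)
6138.2 T = 346748 − 45329 = 301419
T ≈ 49.11 °C (positive, so assuming full melt was valid).

T_f ≈ 49.1 °C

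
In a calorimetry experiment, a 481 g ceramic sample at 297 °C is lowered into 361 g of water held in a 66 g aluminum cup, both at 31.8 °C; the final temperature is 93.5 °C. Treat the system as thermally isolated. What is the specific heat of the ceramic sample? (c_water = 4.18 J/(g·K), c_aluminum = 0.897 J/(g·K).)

c ≈ 0.988 J/(g·K)

Taking heat into each body as positive, Σ m c ΔT = 0:
481×c×(93.5 − 297) + 361×4.18×(93.5 − 31.8) + 66×0.897×(93.5 − 31.8) = 0
-97884 c = -96757
c = -96757/-97884 ≈ 0.9885 J/(g·K)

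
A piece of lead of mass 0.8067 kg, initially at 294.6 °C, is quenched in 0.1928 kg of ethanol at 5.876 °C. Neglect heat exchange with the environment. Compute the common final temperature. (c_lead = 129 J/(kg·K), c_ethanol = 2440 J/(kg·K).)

T_f ≈ 58.2 °C

Set heat shed by the hot body equal to heat absorbed by the cold body:
0.8067*129*(294.6 − T) = 0.1928*2440*(T − 5.876)
104.06(294.6 − T) = 470.43(T − 5.876)
574.5 T = 33422  ⇒  T ≈ 58.18 °C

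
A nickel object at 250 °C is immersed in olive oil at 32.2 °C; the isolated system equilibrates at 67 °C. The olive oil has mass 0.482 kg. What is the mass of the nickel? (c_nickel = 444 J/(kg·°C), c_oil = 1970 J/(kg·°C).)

Heat lost by the nickel = heat gained by the oil:
m·444·(250 − 67) = 0.482·1970·(67 − 32.2)
81252 m = 33044  ⇒  m ≈ 0.4067 kg

m ≈ 0.407 kg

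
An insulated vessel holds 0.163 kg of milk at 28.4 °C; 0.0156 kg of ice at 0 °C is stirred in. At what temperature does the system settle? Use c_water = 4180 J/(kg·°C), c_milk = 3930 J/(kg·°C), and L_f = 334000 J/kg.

Setting the total heat transfer to zero:
fusion: m_ice L_f = 0.0156×334000 = 5210.4
  warm the meltwater: 65.21 T
  milk cools: 0.163×3930×(T − 28.4) = 640.59(T − 28.4)
705.8 T = 18193 − 5210.4 = 12982
T ≈ 18.39 °C (positive, so assuming full melt was valid).

T_f ≈ 18.4 °C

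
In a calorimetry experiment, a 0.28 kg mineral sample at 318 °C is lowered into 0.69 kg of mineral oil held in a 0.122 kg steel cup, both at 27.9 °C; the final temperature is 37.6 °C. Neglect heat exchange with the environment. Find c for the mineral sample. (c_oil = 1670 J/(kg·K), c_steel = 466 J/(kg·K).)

c ≈ 149 J/(kg·K)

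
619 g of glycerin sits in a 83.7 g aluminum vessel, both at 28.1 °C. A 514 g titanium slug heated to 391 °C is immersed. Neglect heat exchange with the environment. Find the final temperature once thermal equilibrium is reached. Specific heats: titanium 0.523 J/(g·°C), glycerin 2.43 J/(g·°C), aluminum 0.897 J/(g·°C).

T_f ≈ 80.9 °C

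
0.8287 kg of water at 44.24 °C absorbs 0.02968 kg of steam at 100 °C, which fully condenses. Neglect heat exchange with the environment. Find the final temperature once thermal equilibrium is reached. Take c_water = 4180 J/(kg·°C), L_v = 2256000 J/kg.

Heat gained plus heat lost sum to zero:
condense steam: −0.02968·2256000 = −66958
  condensed water 100 °C→T: 124.06(T − 100)
  water warms: 0.8287·4180·(T − 44.24) = 3464(T − 44.24)
3588 T = 66958 + 12406 + 153246 = 232610
T ≈ 64.83 °C — below 100 °C, confirming all the steam condensed.

T_f ≈ 64.8 °C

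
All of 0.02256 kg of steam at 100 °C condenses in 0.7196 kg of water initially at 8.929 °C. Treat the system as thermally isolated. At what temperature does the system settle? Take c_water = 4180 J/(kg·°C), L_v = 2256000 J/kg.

T_f ≈ 28.1 °C

Conservation of energy gives ΣQ = 0:
condense steam: −0.02256·2256000 = −50895; condensed water 100 °C→T: 94.3(T − 100); original water: 3007.9(T − 8.929)
3102.2 T = 50895 + 9430.1 + 26858 = 87183
T ≈ 28.10 °C, under the boiling point, so the assumption holds.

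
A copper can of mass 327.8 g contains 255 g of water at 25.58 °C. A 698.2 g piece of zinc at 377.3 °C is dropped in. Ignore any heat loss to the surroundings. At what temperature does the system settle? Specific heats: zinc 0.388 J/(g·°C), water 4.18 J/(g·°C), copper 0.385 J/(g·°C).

T_f ≈ 90.7 °C

T_f is the heat-capacity-weighted average of the initial temperatures:
T_f = (270.9·377.3 + 1065.9·25.58 + 126.2·25.58) / (270.9 + 1065.9 + 126.2)
    = 132705 / 1463 ≈ 90.71 °C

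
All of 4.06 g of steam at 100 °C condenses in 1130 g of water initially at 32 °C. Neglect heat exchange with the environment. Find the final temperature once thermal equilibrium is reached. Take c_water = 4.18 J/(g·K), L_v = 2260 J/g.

T_f ≈ 34.2 °C

Let T be the final temperature. ΣQ_i = 0:
condense steam: −4.06×2260 = −9175.6
  condensate cools 100→T: 4.06×4.18×(T − 100) = 16.97(T − 100)
  original water: 4723.4(T − 32)
4740.4 T = 9175.6 + 1697.1 + 151149 = 162021
T ≈ 34.18 °C — below 100 °C, confirming all the steam condensed.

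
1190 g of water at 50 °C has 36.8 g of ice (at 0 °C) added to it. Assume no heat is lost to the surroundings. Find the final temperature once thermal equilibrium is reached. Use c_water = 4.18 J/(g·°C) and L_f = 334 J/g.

Heat gained plus heat lost sum to zero:
latent heat to melt: 36.8×334 = 12291
  meltwater 0→T: 36.8×4.18×T = 153.82 T
  water cools: 1190×4.18×(T − 50) = 4974.2(T − 50)
5128 T = 248710 − 12291 = 236419
T ≈ 46.10 °C. Since T > 0 °C, the all-ice-melts assumption holds.

T_f ≈ 46.1 °C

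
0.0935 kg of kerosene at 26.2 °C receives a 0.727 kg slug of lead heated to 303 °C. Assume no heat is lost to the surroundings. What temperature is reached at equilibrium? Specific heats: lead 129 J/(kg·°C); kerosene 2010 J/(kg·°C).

T_f ≈ 118.3 °C

Conservation of energy gives ΣQ = 0:
0.727*129*(T − 303) + 0.0935*2010*(T − 26.2) = 0
281.72 T = 33340
T = 33340/281.72 ≈ 118.35 °C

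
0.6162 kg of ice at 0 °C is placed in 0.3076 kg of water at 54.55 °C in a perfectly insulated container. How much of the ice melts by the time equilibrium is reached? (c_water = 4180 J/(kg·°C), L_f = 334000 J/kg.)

Cooling the water to 0 °C releases 0.3076×4180×54.55 = 70139 J.
Melting all 0.6162 kg of ice would need 0.6162×334000 = 205811 J.
That's not enough to melt it all — equilibrium is at 0 °C with ice remaining.
m_melted×334000 = 70139  ⇒  m_melted ≈ 0.21 kg.

m_melted ≈ 0.21 kg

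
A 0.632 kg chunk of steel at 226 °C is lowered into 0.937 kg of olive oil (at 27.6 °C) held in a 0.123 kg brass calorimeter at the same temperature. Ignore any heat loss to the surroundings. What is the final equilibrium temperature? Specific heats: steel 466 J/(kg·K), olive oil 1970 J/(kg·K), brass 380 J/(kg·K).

Heat gained plus heat lost sum to zero:
0.632*466*(T − 226) + 0.937*1970*(T − 27.6) + 0.123*380*(T − 27.6) = 0
294.51(T − 226) + 1845.9(T − 27.6) + 46.74(T − 27.6) = 0
(294.51 + 1845.9 + 46.74) T = 294.51*226 + 1845.9*27.6 + 46.74*27.6
T = 118796/2187.1 ≈ 54.32 °C

T_f ≈ 54.3 °C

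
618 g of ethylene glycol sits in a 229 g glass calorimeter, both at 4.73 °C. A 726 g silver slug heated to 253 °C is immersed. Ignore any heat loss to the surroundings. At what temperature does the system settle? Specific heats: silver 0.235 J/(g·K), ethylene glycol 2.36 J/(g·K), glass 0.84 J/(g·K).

T_f ≈ 28.0 °C

Let T be the final temperature. ΣQ_i = 0:
726×0.235×(T − 253) + 618×2.36×(T − 4.73) + 229×0.84×(T − 4.73) = 0
1821.5 T = 50973
T = 50973 / 1821.5 = 28 °C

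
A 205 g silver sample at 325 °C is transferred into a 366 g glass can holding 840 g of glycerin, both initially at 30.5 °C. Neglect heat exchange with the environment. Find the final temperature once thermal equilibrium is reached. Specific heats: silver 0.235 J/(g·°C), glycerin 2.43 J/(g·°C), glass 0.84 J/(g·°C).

T_f ≈ 36.4 °C

Taking heat into each body as positive, Σ m c ΔT = 0:
205*0.235*(T − 325) + 840*2.43*(T − 30.5) + 366*0.84*(T − 30.5) = 0
48.17(T − 325) + 2041.2(T − 30.5) + 307.44(T − 30.5) = 0
(48.17 + 2041.2 + 307.44) T = 48.17*325 + 2041.2*30.5 + 307.44*30.5
T = 87290 / 2396.8 = 36.4 °C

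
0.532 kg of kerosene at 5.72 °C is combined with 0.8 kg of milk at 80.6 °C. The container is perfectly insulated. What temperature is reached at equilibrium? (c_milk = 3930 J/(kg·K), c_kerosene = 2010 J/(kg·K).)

|Q_milk| = |Q_kerosene|:
0.8*3930*(80.6 − T) = 0.532*2010*(T − 5.72)
3144(80.6 − T) = 1069.3(T − 5.72)
4213.3 T = 259523  ⇒  T ≈ 61.60 °C

T_f ≈ 61.6 °C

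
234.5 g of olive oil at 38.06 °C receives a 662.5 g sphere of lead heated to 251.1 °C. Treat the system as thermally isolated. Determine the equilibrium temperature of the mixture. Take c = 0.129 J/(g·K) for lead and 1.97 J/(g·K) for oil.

Set heat shed by the hot body equal to heat absorbed by the cold body:
662.5×0.129×(251.1 − T) = 234.5×1.97×(T − 38.06)
85.46(251.1 − T) = 461.96(T − 38.06)
547.43 T = 39042  ⇒  T ≈ 71.32 °C

T_f ≈ 71.3 °C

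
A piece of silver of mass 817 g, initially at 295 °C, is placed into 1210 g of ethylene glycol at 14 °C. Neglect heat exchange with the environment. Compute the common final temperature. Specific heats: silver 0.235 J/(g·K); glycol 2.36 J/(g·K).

Heat gained plus heat lost sum to zero:
817·0.235·(T − 295) + 1210·2.36·(T − 14) = 0
(191.99 + 2855.6) T = 191.99·295 + 2855.6·14
T = 96617 / 3047.6 = 31.7 °C

T_f ≈ 31.7 °C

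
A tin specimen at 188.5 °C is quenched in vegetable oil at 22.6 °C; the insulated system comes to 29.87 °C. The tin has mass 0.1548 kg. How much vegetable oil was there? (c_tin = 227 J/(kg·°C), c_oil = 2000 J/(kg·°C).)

Energy conservation, ΣQ = 0:
0.1548·227·(29.87 − 188.5) + m·2000·(29.87 − 22.6) = 0
14540 m = 5574.2
m = 5574.2/14540 ≈ 0.3834 kg

m ≈ 0.383 kg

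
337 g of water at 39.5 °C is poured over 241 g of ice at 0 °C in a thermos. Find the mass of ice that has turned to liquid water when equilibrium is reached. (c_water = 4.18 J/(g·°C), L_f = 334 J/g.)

m_melted ≈ 167 g

Heat available from the water dropping to 0 °C: 337·4.18·39.5 = 55642 J.
To melt every bit of ice: 241·334 = 80494 J.
That's not enough to melt it all — equilibrium is at 0 °C with ice remaining.
Mass melted = 55642/334 ≈ 166.6 g.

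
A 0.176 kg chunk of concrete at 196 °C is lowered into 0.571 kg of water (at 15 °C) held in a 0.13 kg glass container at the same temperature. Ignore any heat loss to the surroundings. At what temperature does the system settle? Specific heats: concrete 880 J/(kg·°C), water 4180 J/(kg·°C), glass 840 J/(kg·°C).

T_f = Σ m_i c_i T_i / Σ m_i c_i:
T_f = (154.88*196 + 2386.8*15 + 109.2*15) / (154.88 + 2386.8 + 109.2)
    = 67796 / 2650.9 ≈ 25.58 °C

T_f ≈ 25.6 °C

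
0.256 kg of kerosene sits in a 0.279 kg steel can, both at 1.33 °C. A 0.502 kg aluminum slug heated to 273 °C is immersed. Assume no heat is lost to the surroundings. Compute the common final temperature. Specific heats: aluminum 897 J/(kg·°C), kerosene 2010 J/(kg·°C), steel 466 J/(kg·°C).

T_f ≈ 113.1 °C

Net heat exchanged in the isolated system is zero:
0.502*897*(T − 273) + 0.256*2010*(T − 1.33) + 0.279*466*(T − 1.33) = 0
450.29(T − 273) + 514.56(T − 1.33) + 130.01(T − 1.33) = 0
1094.9 T = 123788
T = 123788 / 1094.9 = 113 °C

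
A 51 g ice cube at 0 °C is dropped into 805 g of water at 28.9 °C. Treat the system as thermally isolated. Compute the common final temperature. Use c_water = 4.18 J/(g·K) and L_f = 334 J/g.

T_f ≈ 22.4 °C

Taking heat into each body as positive, Σ m c ΔT = 0:
melt ice: 51·334 = 17034; warm the meltwater: 213.18 T; water cools: 805·4.18·(T − 28.9) = 3364.9(T − 28.9)
3578.1 T = 97246 − 17034 = 80212
T ≈ 22.42 °C (positive, so assuming full melt was valid).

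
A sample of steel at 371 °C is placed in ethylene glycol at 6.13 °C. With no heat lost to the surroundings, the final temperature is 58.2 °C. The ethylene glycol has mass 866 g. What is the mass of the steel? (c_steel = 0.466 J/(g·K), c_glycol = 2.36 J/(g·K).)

|Q_steel| = |Q_glycol|:
m·0.466·(371 − 58.2) = 866·2.36·(58.2 − 6.13)
145.76 m = 106419  ⇒  m ≈ 730.1 g

m ≈ 730 g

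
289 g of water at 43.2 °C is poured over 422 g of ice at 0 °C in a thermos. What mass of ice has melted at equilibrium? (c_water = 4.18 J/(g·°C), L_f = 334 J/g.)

m_melted ≈ 156 g

Heat available from the water dropping to 0 °C: 289×4.18×43.2 = 52186 J.
To melt every bit of ice: 422×334 = 140948 J.
That's not enough to melt it all — equilibrium is at 0 °C with ice remaining.
m_melt = 52186 / L_f = 156.2 g.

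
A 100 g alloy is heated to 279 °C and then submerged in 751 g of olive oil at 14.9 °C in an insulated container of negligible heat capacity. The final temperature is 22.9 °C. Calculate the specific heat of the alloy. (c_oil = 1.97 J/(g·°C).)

Energy conservation, ΣQ = 0:
100×c×(22.9 − 279) + 751×1.97×(22.9 − 14.9) = 0
-25610 c = -11836
c = -11836/-25610 ≈ 0.4622 J/(g·°C)

c ≈ 0.462 J/(g·°C)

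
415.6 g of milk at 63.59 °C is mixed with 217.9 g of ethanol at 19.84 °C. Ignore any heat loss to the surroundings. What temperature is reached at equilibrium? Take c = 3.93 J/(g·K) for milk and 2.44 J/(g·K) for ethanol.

T_f ≈ 52.8 °C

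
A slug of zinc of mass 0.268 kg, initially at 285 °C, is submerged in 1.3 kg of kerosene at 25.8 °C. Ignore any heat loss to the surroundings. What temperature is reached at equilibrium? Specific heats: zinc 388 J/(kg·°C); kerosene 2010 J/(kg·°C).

T_f ≈ 35.7 °C

Conservation of energy gives ΣQ = 0:
0.268·388·(T − 285) + 1.3·2010·(T − 25.8) = 0
103.98(T − 285) + 2613(T − 25.8) = 0
(103.98 + 2613) T = 103.98·285 + 2613·25.8
T = 97051 / 2717 = 35.7 °C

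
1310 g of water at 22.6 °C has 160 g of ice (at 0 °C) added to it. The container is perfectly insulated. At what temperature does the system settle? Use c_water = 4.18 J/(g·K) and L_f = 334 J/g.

T_f ≈ 11.4 °C

Heat gained plus heat lost sum to zero:
melt ice: 160·334 = 53440; warm the meltwater: 668.8 T; water cools: 1310·4.18·(T − 22.6) = 5475.8(T − 22.6)
6144.6 T = 123753 − 53440 = 70313
T ≈ 11.44 °C (positive, so assuming full melt was valid).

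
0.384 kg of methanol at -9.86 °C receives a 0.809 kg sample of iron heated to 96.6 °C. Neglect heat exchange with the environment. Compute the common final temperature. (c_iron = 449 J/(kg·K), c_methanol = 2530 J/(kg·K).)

T_f ≈ 19.1 °C

Let T be the final temperature. ΣQ_i = 0:
0.809·449·(T − 96.6) + 0.384·2530·(T − (-9.86)) = 0
363.24(T − 96.6) + 971.52(T − (-9.86)) = 0
(363.24 + 971.52) T = 363.24·96.6 + 971.52·(-9.86)
T = 25510 / 1334.8 = 19.1 °C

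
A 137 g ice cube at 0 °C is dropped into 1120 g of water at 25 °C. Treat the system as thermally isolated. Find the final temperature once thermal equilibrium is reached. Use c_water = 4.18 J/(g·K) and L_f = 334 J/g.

T_f ≈ 13.6 °C

Net heat exchanged in the isolated system is zero:
melt ice: 137×334 = 45758; meltwater 0→T: 137×4.18×T = 572.66 T; water: 4681.6(T − 25)
5254.3 T = 117040 − 45758 = 71282
T ≈ 13.57 °C. Since T > 0 °C, the all-ice-melts assumption holds.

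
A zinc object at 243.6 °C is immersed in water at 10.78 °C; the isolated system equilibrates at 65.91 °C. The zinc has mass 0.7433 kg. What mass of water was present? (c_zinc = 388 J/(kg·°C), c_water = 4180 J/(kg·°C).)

m ≈ 0.222 kg

Taking heat into each body as positive, Σ m c ΔT = 0:
0.7433·388·(65.91 − 243.6) + m·4180·(65.91 − 10.78) = 0
230443 m = 51246
m = 51246/230443 ≈ 0.2224 kg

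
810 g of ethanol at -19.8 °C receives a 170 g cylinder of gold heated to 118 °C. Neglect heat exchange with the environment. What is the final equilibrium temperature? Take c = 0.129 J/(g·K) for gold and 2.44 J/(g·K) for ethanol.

T_f ≈ -18.3 °C

T_f = Σ m_i c_i T_i / Σ m_i c_i:
T_f = (21.93×118 + 1976.4×(-19.8)) / (21.93 + 1976.4)
    = -36545 / 1998.3 ≈ -18.29 °C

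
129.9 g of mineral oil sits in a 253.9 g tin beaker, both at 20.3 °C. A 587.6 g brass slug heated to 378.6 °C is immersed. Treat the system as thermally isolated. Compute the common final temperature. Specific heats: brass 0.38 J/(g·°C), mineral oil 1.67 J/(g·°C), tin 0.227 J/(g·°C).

Let T be the final temperature. ΣQ_i = 0:
587.6*0.38*(T − 378.6) + 129.9*1.67*(T − 20.3) + 253.9*0.227*(T − 20.3) = 0
223.29(T − 378.6) + 216.93(T − 20.3) + 57.64(T − 20.3) = 0
(223.29 + 216.93 + 57.64) T = 223.29*378.6 + 216.93*20.3 + 57.64*20.3
T = 90111/497.86 ≈ 181.00 °C

T_f ≈ 181.0 °C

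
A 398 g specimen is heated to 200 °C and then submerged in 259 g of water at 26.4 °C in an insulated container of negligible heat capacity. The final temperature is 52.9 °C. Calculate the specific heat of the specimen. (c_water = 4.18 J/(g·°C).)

c ≈ 0.49 J/(g·°C)

Heat gained plus heat lost sum to zero:
398×c×(52.9 − 200) + 259×4.18×(52.9 − 26.4) = 0
-58546 c = -28689
c = -28689/-58546 ≈ 0.49 J/(g·°C)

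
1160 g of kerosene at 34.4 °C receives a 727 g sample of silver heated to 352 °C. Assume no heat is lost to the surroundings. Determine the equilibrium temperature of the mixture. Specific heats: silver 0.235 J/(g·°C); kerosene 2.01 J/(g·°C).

T_f ≈ 56.1 °C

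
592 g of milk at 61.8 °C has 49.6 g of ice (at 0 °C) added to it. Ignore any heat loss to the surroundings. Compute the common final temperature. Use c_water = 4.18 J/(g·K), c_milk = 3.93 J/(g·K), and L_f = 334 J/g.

Setting the total heat transfer to zero:
melt ice: 49.6×334 = 16566
  meltwater 0→T: 49.6×4.18×T = 207.33 T
  milk: 2326.6(T − 61.8)
2533.9 T = 143781 − 16566 = 127215
T ≈ 50.21 °C (positive, so assuming full melt was valid).

T_f ≈ 50.2 °C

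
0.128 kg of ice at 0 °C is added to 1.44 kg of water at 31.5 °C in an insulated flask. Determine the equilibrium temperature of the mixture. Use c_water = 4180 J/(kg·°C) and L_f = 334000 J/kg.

Sum of m c ΔT and latent-heat terms is zero:
latent heat to melt: 0.128·334000 = 42752
  meltwater 0→T: 0.128·4180·T = 535.04 T
  water cools: 1.44·4180·(T − 31.5) = 6019.2(T − 31.5)
6554.2 T = 189605 − 42752 = 146853
T ≈ 22.41 °C (positive, so assuming full melt was valid).

T_f ≈ 22.4 °C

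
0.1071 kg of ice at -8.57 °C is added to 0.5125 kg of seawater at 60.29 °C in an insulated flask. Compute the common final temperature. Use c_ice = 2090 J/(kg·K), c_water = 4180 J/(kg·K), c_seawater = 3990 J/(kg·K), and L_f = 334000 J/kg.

T_f ≈ 34.3 °C

Conservation of energy gives ΣQ = 0:
ice -8.57→0 °C: 0.1071·2090·8.57 = 1918.3; latent heat to melt: 0.1071·334000 = 35771; warm the meltwater: 447.68 T; seawater cools: 0.5125·3990·(T − 60.29) = 2044.9(T − 60.29)
2492.6 T = 123286 − 37690 = 85596
T ≈ 34.34 °C. Since T > 0 °C, the all-ice-melts assumption holds.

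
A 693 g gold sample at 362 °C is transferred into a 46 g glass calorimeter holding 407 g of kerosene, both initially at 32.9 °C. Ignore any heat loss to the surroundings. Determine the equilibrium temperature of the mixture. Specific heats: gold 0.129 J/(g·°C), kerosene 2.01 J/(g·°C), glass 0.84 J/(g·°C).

Heat gained plus heat lost sum to zero:
693*0.129*(T − 362) + 407*2.01*(T − 32.9) + 46*0.84*(T − 32.9) = 0
89.4(T − 362) + 818.07(T − 32.9) + 38.64(T − 32.9) = 0
(89.4 + 818.07 + 38.64) T = 89.4*362 + 818.07*32.9 + 38.64*32.9
T ≈ 64.00 °C

T_f ≈ 64.0 °C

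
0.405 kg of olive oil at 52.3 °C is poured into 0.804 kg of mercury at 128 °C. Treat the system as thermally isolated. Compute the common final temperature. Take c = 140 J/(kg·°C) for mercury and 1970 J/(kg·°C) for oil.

T_f ≈ 61.7 °C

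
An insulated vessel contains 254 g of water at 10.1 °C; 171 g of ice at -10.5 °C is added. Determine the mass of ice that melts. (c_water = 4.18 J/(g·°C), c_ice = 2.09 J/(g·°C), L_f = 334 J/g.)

Cooling the water to 0 °C releases 254·4.18·10.1 = 10723 J.
Of that, 171·2.09·10.5 = 3752.6 J goes to bring the ice to 0 °C, leaving 6970.8 J.
To melt every bit of ice: 171·334 = 57114 J.
Since 6970.8 < 57114 J, not all the ice melts; equilibrium is at 0 °C.
m_melt = 6970.8 / L_f = 20.87 g.

m_melted ≈ 20.9 g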